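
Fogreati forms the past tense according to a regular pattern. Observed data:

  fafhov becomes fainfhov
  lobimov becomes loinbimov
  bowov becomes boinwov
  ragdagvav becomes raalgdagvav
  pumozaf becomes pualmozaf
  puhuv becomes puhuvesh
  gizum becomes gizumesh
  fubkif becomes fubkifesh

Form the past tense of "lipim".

lipimesh

"lipim" has last vowel 'i'. The one such stem in the data (fubkif → fubkifesh) adds -esh, so the same rule applies.
The other patterns: stems whose last vowel is 'o' insert -in- after the first vowel; stems whose last vowel is 'a' insert -al- after the first vowel.
So lipim → lipimesh.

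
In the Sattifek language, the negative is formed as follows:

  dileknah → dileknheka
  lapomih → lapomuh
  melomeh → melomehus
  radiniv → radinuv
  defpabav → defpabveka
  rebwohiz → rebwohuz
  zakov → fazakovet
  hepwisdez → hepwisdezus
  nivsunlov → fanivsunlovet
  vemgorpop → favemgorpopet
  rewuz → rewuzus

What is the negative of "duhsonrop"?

defpabav and nivsunlov both end in -v yet inflect differently (defpabveka, fanivsunlovet), so the final letter is not what conditions the rule; the last vowel is.
"duhsonrop" has last vowel 'o'. The stems whose last vowel is 'o' (nivsunlov → fanivsunlovet, zakov → fazakovet, vemgorpop → favemgorpopet) add fa- … -et around the stem.
The other patterns: stems whose last vowel is 'a' delete the last vowel and add -eka; stems whose last vowel is 'i' change the last vowel to 'u'; stems whose last vowel is 'e' or 'u' add -us.
So duhsonrop → faduhsonropet.

faduhsonropet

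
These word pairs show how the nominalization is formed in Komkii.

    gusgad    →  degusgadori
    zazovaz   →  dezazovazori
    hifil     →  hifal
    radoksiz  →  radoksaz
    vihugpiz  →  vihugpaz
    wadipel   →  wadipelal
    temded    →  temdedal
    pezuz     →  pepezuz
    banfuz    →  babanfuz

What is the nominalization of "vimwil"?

"vimwil" has last vowel 'i'. The stems whose last vowel is 'i' (hifil → hifal, radoksiz → radoksaz, vihugpiz → vihugpaz) change the last vowel to 'a'.
The other patterns: stems whose last vowel is 'a' add de- … -ori around the stem; stems whose last vowel is 'e' add -al; stems whose last vowel is 'u' repeat the first consonant+vowel as a prefix.
So vimwil → vimwal.

vimwal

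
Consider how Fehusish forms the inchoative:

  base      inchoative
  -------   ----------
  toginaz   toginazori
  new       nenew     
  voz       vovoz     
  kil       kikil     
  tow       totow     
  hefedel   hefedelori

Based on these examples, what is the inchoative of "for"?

kil and hefedel both end in -l yet inflect differently (kikil, hefedelori), so the final letter is not what conditions the rule; the number of vowels is.
"for" has 1 vowel. The stems with 1 vowel (kil → kikil, new → nenew, voz → vovoz) repeat the first consonant+vowel as a prefix.
So for → fofor.

fofor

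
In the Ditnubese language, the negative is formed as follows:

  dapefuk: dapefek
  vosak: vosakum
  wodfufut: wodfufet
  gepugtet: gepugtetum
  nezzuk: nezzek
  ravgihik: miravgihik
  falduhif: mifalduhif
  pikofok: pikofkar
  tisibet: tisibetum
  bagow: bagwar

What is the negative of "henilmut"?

henilmet

nezzuk and ravgihik both end in -k yet inflect differently (nezzek, miravgihik), so the final letter is not what conditions the rule; the last vowel is.
"henilmut" has last vowel 'u'. The stems whose last vowel is 'u' (nezzuk → nezzek, dapefuk → dapefek, wodfufut → wodfufet) change the last vowel to 'e'.
The other patterns: stems whose last vowel is 'i' add the prefix mi-; stems whose last vowel is 'o' delete the last vowel and add -ar; stems whose last vowel is 'a' or 'e' add -um.
So henilmut → henilmet.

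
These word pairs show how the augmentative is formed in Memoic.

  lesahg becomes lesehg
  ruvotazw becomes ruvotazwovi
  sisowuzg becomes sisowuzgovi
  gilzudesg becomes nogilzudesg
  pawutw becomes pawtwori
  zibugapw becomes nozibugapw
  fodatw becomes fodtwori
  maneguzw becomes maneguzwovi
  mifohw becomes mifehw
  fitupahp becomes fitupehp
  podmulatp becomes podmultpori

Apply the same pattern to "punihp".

maneguzw and mifohw both end in -w yet inflect differently (maneguzwovi, mifehw), so the final letter is not what conditions the rule; the second-to-last letter is.
"punihp" has second-to-last letter 'h'. The stems whose second-to-last letter is 'h' (mifohw → mifehw, lesahg → lesehg, fitupahp → fitupehp) change the last vowel to 'e'.
The other patterns: stems whose second-to-last letter is 'z' add -ovi; stems whose second-to-last letter is 't' delete the last vowel and add -ori; stems whose second-to-last letter is 'p' or 's' add the prefix no-.
So punihp → punehp.

punehp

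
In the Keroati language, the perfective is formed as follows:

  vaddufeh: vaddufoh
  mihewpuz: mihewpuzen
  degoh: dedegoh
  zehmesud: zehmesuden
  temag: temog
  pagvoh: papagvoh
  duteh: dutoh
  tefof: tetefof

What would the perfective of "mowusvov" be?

"mowusvov" has last vowel 'o'. The stems whose last vowel is 'o' (pagvoh → papagvoh, degoh → dedegoh, tefof → tetefof) repeat the first consonant+vowel as a prefix.
So mowusvov → momowusvov.

momowusvov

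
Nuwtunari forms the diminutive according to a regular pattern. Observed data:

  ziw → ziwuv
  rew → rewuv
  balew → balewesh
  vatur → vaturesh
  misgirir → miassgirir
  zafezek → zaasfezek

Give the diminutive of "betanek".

"betanek" has 3 vowels. The stems with 3 vowels (misgirir → miassgirir, zafezek → zaasfezek) insert -as- after the first vowel.
So betanek → beastanek.

beastanek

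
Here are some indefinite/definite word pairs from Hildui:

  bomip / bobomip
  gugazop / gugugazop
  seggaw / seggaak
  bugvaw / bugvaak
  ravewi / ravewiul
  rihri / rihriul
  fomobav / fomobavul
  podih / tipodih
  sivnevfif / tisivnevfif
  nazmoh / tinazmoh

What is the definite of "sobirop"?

bomip and ravewi both have last vowel 'i' yet inflect differently (bobomip, ravewiul), so the last vowel is not what conditions the rule; the final letter is.
"sobirop" ends in -p. The stems ending in -p (bomip → bobomip, gugazop → gugugazop) repeat the first consonant+vowel as a prefix.
The other patterns: stems ending in -w drop the final letter and add -ak; stems ending in -i or -v add -ul; stems ending in -f or -h add the prefix ti-.
So sobirop → sosobirop.

sosobirop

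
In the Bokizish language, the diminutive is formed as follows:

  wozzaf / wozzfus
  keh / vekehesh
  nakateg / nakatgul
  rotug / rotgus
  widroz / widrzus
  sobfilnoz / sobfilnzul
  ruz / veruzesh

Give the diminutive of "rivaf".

ruz and widroz both end in -z yet inflect differently (veruzesh, widrzus), so the final letter is not what conditions the rule; the number of vowels is.
"rivaf" has 2 vowels. The stems with 2 vowels (widroz → widrzus, rotug → rotgus, wozzaf → wozzfus) delete the last vowel and add -us.
So rivaf → rivfus.

rivfus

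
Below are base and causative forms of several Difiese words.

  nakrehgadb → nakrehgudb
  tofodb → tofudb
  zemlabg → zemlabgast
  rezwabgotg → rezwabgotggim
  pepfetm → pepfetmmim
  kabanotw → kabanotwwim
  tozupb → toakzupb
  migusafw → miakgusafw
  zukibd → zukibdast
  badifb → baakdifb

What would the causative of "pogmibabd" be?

"pogmibabd" has second-to-last letter 'b'. The stems whose second-to-last letter is 'b' (zemlabg → zemlabgast, zukibd → zukibdast) add -ast.
The other patterns: stems whose second-to-last letter is 't' double the final consonant and add -im; stems whose second-to-last letter is 'd' change the last vowel to 'u'; stems whose second-to-last letter is 'f' or 'p' insert -ak- after the first vowel.
So pogmibabd → pogmibabdast.

pogmibabdast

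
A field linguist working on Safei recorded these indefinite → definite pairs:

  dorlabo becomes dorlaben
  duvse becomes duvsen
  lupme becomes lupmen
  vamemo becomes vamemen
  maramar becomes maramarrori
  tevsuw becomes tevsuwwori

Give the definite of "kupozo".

kupozen

dorlabo and maramar both have 3 vowels yet inflect differently (dorlaben, maramarrori), so the number of vowels is not what conditions the rule; whether the stem ends in a vowel or a consonant is.
"kupozo" ends in a vowel. The stems ending in a vowel (dorlabo → dorlaben, duvse → duvsen, lupme → lupmen) drop the final letter and add -en.
The other pattern: stems ending in a consonant double the final consonant and add -ori.
So kupozo → kupozen.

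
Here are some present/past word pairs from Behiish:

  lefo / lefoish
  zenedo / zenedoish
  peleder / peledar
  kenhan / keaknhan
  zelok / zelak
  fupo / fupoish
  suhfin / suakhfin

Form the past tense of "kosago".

"kosago" ends in -o. The stems ending in -o (lefo → lefoish, zenedo → zenedoish, fupo → fupoish) add -ish.
So kosago → kosagoish.

kosagoish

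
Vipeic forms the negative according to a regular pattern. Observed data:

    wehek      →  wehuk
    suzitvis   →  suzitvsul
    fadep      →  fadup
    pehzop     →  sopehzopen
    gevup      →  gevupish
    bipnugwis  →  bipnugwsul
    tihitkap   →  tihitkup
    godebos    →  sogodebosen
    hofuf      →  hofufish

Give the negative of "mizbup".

gevup and tihitkap both end in -p yet inflect differently (gevupish, tihitkup), so the final letter is not what conditions the rule; the last vowel is.
"mizbup" has last vowel 'u'. The stems whose last vowel is 'u' (gevup → gevupish, hofuf → hofufish) add -ish.
So mizbup → mizbupish.

mizbupish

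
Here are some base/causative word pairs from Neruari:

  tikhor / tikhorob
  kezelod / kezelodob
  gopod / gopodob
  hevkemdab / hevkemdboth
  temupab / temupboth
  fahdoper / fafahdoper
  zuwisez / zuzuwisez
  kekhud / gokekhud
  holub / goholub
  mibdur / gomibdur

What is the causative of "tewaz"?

tikhor and fahdoper both end in -r yet inflect differently (tikhorob, fafahdoper), so the final letter is not what conditions the rule; the last vowel is.
"tewaz" has last vowel 'a'. The stems whose last vowel is 'a' (hevkemdab → hevkemdboth, temupab → temupboth) delete the last vowel and add -oth.
So tewaz → tewzoth.

tewzoth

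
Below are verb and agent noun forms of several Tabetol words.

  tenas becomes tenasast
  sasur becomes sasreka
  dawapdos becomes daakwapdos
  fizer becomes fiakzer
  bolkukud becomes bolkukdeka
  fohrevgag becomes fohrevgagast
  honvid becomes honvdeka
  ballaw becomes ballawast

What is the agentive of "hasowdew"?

haaksowdew

"hasowdew" has last vowel 'e'. The one such stem in the data (fizer → fiakzer) inserts -ak- after the first vowel (as does dawapdos), so the same rule applies.
The other patterns: stems whose last vowel is 'a' add -ast; stems whose last vowel is 'i' or 'u' delete the last vowel and add -eka.
So hasowdew → haaksowdew.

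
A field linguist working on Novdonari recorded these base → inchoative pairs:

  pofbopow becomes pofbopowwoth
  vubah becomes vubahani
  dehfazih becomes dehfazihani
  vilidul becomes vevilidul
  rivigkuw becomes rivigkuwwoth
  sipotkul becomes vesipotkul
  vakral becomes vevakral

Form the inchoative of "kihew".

kihewwoth

"kihew" ends in -w. The stems ending in -w (pofbopow → pofbopowwoth, rivigkuw → rivigkuwwoth) double the final consonant and add -oth.
So kihew → kihewwoth.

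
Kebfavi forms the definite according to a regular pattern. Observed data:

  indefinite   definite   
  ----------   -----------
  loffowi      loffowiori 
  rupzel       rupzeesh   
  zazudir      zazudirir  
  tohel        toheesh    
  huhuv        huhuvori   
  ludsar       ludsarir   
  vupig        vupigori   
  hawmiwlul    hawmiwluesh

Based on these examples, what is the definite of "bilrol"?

"bilrol" ends in -l. The stems ending in -l (hawmiwlul → hawmiwluesh, rupzel → rupzeesh, tohel → toheesh) drop the final letter and add -esh.
The other patterns: stems ending in -r add -ir; stems ending in -g, -i or -v add -ori.
So bilrol → bilroesh.

bilroesh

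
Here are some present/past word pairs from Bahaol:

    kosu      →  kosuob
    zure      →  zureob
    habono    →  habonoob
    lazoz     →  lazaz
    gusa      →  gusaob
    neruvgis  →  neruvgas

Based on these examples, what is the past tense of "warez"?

lazoz and habono both have last vowel 'o' yet inflect differently (lazaz, habonoob), so the last vowel is not what conditions the rule; whether the stem ends in a vowel or a consonant is.
"warez" ends in a consonant. The stems ending in a consonant (lazoz → lazaz, neruvgis → neruvgas) change the last vowel to 'a'.
So warez → waraz.

waraz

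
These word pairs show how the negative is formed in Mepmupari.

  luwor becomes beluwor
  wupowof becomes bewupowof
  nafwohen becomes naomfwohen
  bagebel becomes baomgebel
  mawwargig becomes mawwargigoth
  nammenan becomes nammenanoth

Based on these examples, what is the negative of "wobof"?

bewobof

nafwohen and nammenan both end in -n yet inflect differently (naomfwohen, nammenanoth), so the final letter is not what conditions the rule; the last vowel is.
"wobof" has last vowel 'o'. The stems whose last vowel is 'o' (luwor → beluwor, wupowof → bewupowof) add the prefix be-.
So wobof → bewobof.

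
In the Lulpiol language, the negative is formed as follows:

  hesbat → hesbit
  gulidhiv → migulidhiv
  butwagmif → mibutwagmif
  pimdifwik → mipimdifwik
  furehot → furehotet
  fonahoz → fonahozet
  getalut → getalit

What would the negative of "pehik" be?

mipehik

furehot and hesbat both end in -t yet inflect differently (furehotet, hesbit), so the final letter is not what conditions the rule; the last vowel is.
"pehik" has last vowel 'i'. The stems whose last vowel is 'i' (pimdifwik → mipimdifwik, butwagmif → mibutwagmif, gulidhiv → migulidhiv) add the prefix mi-.
So pehik → mipehik.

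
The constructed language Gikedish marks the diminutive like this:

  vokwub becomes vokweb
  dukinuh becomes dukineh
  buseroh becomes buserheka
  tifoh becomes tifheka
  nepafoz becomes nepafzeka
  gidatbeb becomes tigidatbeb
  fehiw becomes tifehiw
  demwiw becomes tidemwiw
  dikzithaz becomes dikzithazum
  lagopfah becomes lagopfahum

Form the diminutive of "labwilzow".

labwilzweka

"labwilzow" has last vowel 'o'. The stems whose last vowel is 'o' (buseroh → buserheka, tifoh → tifheka, nepafoz → nepafzeka) delete the last vowel and add -eka.
The other patterns: stems whose last vowel is 'u' change the last vowel to 'e'; stems whose last vowel is 'e' or 'i' add the prefix ti-; stems whose last vowel is 'a' add -um.
So labwilzow → labwilzweka.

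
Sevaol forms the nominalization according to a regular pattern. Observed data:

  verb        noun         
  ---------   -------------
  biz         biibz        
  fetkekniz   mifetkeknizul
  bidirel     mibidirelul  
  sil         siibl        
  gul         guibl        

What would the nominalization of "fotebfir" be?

fetkekniz and biz both end in -z yet inflect differently (mifetkeknizul, biibz), so the final letter is not what conditions the rule; the number of vowels is.
"fotebfir" has 3 vowels. The stems with 3 vowels (bidirel → mibidirelul, fetkekniz → mifetkeknizul) add mi- … -ul around the stem.
The other pattern: stems with 1 vowel insert -ib- after the first vowel.
So fotebfir → mifotebfirul.

mifotebfirul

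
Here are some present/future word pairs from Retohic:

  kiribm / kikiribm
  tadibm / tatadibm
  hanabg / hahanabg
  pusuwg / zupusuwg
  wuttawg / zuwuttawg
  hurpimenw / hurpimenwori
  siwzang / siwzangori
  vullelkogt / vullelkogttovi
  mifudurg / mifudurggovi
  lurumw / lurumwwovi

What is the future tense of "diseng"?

disengori

hanabg and pusuwg both end in -g yet inflect differently (hahanabg, zupusuwg), so the final letter is not what conditions the rule; the second-to-last letter is.
"diseng" has second-to-last letter 'n'. The stems whose second-to-last letter is 'n' (hurpimenw → hurpimenwori, siwzang → siwzangori) add -ori.
So diseng → disengori.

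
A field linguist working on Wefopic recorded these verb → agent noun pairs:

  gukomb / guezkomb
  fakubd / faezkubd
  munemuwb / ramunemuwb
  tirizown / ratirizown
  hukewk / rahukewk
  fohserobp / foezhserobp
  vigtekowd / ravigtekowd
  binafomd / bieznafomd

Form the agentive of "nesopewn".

vigtekowd and fakubd both end in -d yet inflect differently (ravigtekowd, faezkubd), so the final letter is not what conditions the rule; the second-to-last letter is.
"nesopewn" has second-to-last letter 'w'. The stems whose second-to-last letter is 'w' (vigtekowd → ravigtekowd, tirizown → ratirizown, hukewk → rahukewk) add the prefix ra-.
The other pattern: stems whose second-to-last letter is 'b' or 'm' insert -ez- after the first vowel.
So nesopewn → ranesopewn.

ranesopewn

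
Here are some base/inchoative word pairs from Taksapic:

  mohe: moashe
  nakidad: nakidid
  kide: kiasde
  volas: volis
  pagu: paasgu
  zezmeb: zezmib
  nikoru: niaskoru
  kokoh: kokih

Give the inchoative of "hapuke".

haaspuke

zezmeb and kide both have last vowel 'e' yet inflect differently (zezmib, kiasde), so the last vowel is not what conditions the rule; whether the stem ends in a vowel or a consonant is.
"hapuke" ends in a vowel. The stems ending in a vowel (pagu → paasgu, kide → kiasde, nikoru → niaskoru) insert -as- after the first vowel.
The other pattern: stems ending in a consonant change the last vowel to 'i'.
So hapuke → haaspuke.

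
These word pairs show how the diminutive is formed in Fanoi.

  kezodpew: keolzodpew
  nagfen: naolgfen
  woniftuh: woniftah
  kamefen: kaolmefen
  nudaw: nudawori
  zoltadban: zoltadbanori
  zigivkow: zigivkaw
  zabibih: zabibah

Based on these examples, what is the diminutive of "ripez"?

riolpez

nudaw and kezodpew both end in -w yet inflect differently (nudawori, keolzodpew), so the final letter is not what conditions the rule; the last vowel is.
"ripez" has last vowel 'e'. The stems whose last vowel is 'e' (kezodpew → keolzodpew, nagfen → naolgfen, kamefen → kaolmefen) insert -ol- after the first vowel.
So ripez → riolpez.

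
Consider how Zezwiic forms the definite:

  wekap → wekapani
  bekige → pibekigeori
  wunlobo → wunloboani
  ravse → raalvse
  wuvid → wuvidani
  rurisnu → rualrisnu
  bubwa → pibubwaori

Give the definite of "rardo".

raalrdo

ravse and bekige both end in -e yet inflect differently (raalvse, pibekigeori), so the final letter is not what conditions the rule; the first letter is.
"rardo" begins with r-. The stems beginning with r- (ravse → raalvse, rurisnu → rualrisnu) insert -al- after the first vowel.
So rardo → raalrdo.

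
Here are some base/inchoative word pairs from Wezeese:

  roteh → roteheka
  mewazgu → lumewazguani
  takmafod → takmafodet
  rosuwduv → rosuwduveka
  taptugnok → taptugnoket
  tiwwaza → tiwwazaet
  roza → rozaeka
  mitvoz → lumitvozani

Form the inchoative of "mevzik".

"mevzik" begins with m-. The stems beginning with m- (mewazgu → lumewazguani, mitvoz → lumitvozani) add lu- … -ani around the stem.
So mevzik → lumevzikani.

lumevzikani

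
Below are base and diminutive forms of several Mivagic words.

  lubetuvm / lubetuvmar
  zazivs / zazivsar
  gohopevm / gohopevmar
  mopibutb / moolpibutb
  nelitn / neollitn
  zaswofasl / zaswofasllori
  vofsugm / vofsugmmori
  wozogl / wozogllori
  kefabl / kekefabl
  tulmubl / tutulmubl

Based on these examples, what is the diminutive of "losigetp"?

lubetuvm and vofsugm both end in -m yet inflect differently (lubetuvmar, vofsugmmori), so the final letter is not what conditions the rule; the second-to-last letter is.
"losigetp" has second-to-last letter 't'. The stems whose second-to-last letter is 't' (mopibutb → moolpibutb, nelitn → neollitn) insert -ol- after the first vowel.
So losigetp → loolsigetp.

loolsigetp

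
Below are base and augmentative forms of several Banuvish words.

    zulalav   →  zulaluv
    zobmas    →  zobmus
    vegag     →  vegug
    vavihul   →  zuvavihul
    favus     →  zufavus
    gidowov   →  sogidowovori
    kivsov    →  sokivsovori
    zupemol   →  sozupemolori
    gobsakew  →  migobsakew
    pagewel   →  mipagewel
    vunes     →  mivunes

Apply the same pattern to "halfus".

zobmas and favus both end in -s yet inflect differently (zobmus, zufavus), so the final letter is not what conditions the rule; the last vowel is.
"halfus" has last vowel 'u'. The stems whose last vowel is 'u' (vavihul → zuvavihul, favus → zufavus) add the prefix zu-.
The other patterns: stems whose last vowel is 'a' change the last vowel to 'u'; stems whose last vowel is 'o' add so- … -ori around the stem; stems whose last vowel is 'e' add the prefix mi-.
So halfus → zuhalfus.

zuhalfus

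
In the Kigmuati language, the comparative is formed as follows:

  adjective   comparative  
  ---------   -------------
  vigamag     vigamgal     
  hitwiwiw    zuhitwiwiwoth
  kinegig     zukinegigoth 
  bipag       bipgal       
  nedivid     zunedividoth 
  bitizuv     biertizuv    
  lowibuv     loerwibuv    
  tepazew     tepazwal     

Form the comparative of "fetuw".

bipag and kinegig both end in -g yet inflect differently (bipgal, zukinegigoth), so the final letter is not what conditions the rule; the last vowel is.
"fetuw" has last vowel 'u'. The stems whose last vowel is 'u' (lowibuv → loerwibuv, bitizuv → biertizuv) insert -er- after the first vowel.
The other patterns: stems whose last vowel is 'a' or 'e' delete the last vowel and add -al; stems whose last vowel is 'i' add zu- … -oth around the stem.
So fetuw → feertuw.

feertuw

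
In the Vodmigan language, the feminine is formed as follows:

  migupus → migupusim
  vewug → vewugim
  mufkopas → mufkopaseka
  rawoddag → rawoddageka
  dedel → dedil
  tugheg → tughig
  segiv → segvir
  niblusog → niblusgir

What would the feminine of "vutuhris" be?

vutuhrsir

"vutuhris" has last vowel 'i'. The one such stem in the data (segiv → segvir) deletes the last vowel and adds -ir (as does niblusog), so the same rule applies.
The other patterns: stems whose last vowel is 'u' add -im; stems whose last vowel is 'a' add -eka; stems whose last vowel is 'e' change the last vowel to 'i'.
So vutuhris → vutuhrsir.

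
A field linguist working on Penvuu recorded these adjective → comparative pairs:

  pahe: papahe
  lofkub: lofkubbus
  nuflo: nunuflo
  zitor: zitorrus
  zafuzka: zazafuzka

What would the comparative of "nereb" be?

nuflo and zitor both have last vowel 'o' yet inflect differently (nunuflo, zitorrus), so the last vowel is not what conditions the rule; whether the stem ends in a vowel or a consonant is.
"nereb" ends in a consonant. The stems ending in a consonant (lofkub → lofkubbus, zitor → zitorrus) double the final consonant and add -us.
The other pattern: stems ending in a vowel repeat the first consonant+vowel as a prefix.
So nereb → nerebbus.

nerebbus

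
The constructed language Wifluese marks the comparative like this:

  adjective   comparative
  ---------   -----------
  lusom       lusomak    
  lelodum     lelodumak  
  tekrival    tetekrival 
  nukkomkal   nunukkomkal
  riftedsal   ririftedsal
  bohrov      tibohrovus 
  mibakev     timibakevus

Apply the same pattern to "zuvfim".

zuvfimak

lusom and bohrov both have last vowel 'o' yet inflect differently (lusomak, tibohrovus), so the last vowel is not what conditions the rule; the final letter is.
"zuvfim" ends in -m. The stems ending in -m (lusom → lusomak, lelodum → lelodumak) add -ak.
So zuvfim → zuvfimak.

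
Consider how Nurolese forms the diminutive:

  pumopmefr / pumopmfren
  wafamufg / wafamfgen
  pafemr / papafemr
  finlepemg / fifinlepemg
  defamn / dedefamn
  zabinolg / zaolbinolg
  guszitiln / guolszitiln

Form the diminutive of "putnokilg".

puoltnokilg

pumopmefr and pafemr both end in -r yet inflect differently (pumopmfren, papafemr), so the final letter is not what conditions the rule; the second-to-last letter is.
"putnokilg" has second-to-last letter 'l'. The stems whose second-to-last letter is 'l' (zabinolg → zaolbinolg, guszitiln → guolszitiln) insert -ol- after the first vowel.
The other patterns: stems whose second-to-last letter is 'f' delete the last vowel and add -en; stems whose second-to-last letter is 'm' repeat the first consonant+vowel as a prefix.
So putnokilg → puoltnokilg.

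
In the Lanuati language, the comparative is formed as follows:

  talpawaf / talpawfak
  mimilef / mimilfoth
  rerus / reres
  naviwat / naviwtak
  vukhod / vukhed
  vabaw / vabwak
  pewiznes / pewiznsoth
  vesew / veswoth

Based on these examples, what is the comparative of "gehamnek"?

gehamnkoth

talpawaf and mimilef both end in -f yet inflect differently (talpawfak, mimilfoth), so the final letter is not what conditions the rule; the last vowel is.
"gehamnek" has last vowel 'e'. The stems whose last vowel is 'e' (pewiznes → pewiznsoth, mimilef → mimilfoth, vesew → veswoth) delete the last vowel and add -oth.
The other patterns: stems whose last vowel is 'a' delete the last vowel and add -ak; stems whose last vowel is 'o' or 'u' change the last vowel to 'e'.
So gehamnek → gehamnkoth.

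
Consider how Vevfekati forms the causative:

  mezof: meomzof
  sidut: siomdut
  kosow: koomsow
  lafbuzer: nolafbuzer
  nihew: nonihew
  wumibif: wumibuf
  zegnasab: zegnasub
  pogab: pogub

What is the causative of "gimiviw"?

gimivuw

"gimiviw" has last vowel 'i'. The one such stem in the data (wumibif → wumibuf) changes the last vowel to 'u' (as do zegnasab, pogab), so the same rule applies.
The other patterns: stems whose last vowel is 'o' or 'u' insert -om- after the first vowel; stems whose last vowel is 'e' add the prefix no-.
So gimiviw → gimivuw.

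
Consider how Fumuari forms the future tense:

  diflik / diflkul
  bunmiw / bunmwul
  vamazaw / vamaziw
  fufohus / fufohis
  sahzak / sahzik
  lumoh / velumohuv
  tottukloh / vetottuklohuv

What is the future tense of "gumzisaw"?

gumzisiw

bunmiw and vamazaw both end in -w yet inflect differently (bunmwul, vamaziw), so the final letter is not what conditions the rule; the last vowel is.
"gumzisaw" has last vowel 'a'. The stems whose last vowel is 'a' (vamazaw → vamaziw, sahzak → sahzik) change the last vowel to 'i'.
The other patterns: stems whose last vowel is 'i' delete the last vowel and add -ul; stems whose last vowel is 'o' add ve- … -uv around the stem.
So gumzisaw → gumzisiw.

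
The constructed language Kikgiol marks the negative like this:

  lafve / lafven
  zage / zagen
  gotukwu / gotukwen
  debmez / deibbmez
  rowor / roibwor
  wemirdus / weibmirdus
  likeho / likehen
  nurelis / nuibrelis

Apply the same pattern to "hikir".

likeho and rowor both have last vowel 'o' yet inflect differently (likehen, roibwor), so the last vowel is not what conditions the rule; whether the stem ends in a vowel or a consonant is.
"hikir" ends in a consonant. The stems ending in a consonant (rowor → roibwor, wemirdus → weibmirdus, debmez → deibbmez) insert -ib- after the first vowel.
So hikir → hiibkir.

hiibkir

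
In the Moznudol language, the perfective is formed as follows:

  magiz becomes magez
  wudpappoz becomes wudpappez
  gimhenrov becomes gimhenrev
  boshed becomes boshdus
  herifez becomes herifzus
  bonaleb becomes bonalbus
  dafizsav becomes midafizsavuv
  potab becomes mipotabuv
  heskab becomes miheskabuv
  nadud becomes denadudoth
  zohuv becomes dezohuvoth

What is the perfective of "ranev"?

ranvus

magiz and herifez both end in -z yet inflect differently (magez, herifzus), so the final letter is not what conditions the rule; the last vowel is.
"ranev" has last vowel 'e'. The stems whose last vowel is 'e' (boshed → boshdus, herifez → herifzus, bonaleb → bonalbus) delete the last vowel and add -us.
So ranev → ranvus.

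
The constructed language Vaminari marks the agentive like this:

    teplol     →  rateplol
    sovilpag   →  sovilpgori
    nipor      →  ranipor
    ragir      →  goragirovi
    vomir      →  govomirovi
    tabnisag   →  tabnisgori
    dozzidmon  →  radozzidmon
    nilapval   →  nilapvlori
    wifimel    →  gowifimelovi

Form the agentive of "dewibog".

radewibog

"dewibog" has last vowel 'o'. The stems whose last vowel is 'o' (nipor → ranipor, dozzidmon → radozzidmon, teplol → rateplol) add the prefix ra-.
So dewibog → radewibog.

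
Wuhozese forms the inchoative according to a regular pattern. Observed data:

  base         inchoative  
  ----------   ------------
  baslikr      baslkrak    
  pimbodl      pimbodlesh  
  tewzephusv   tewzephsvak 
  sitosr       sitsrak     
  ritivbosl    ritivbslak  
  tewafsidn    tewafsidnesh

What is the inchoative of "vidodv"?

"vidodv" has second-to-last letter 'd'. The stems whose second-to-last letter is 'd' (tewafsidn → tewafsidnesh, pimbodl → pimbodlesh) add -esh.
So vidodv → vidodvesh.

vidodvesh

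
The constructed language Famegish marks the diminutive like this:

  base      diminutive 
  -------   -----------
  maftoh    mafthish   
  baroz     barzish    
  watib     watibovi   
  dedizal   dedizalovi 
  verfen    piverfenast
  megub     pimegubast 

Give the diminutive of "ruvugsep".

piruvugsepast

watib and megub both end in -b yet inflect differently (watibovi, pimegubast), so the final letter is not what conditions the rule; the last vowel is.
"ruvugsep" has last vowel 'e'. The one such stem in the data (verfen → piverfenast) adds pi- … -ast around the stem, so the same rule applies.
So ruvugsep → piruvugsepast.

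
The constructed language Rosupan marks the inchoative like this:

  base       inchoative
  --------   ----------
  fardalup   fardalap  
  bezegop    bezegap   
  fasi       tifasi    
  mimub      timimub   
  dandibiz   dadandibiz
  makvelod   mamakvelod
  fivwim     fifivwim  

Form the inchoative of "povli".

fardalup and mimub both have last vowel 'u' yet inflect differently (fardalap, timimub), so the last vowel is not what conditions the rule; the final letter is.
"povli" ends in -i. The one such stem in the data (fasi → tifasi) adds the prefix ti-, so the same rule applies.
So povli → tipovli.

tipovli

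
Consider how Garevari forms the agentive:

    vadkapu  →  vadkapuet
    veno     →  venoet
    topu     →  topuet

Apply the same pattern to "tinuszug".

tinuszuget

Every pair shown (vadkapu → vadkapuet, veno → venoet, topu → topuet) follows the same rule: add -et.
So tinuszug → tinuszuget.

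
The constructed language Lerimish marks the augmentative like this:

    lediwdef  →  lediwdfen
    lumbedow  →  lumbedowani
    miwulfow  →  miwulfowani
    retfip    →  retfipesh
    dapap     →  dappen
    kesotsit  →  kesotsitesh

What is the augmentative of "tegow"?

retfip and dapap both end in -p yet inflect differently (retfipesh, dappen), so the final letter is not what conditions the rule; the last vowel is.
"tegow" has last vowel 'o'. The stems whose last vowel is 'o' (lumbedow → lumbedowani, miwulfow → miwulfowani) add -ani.
So tegow → tegowani.

tegowani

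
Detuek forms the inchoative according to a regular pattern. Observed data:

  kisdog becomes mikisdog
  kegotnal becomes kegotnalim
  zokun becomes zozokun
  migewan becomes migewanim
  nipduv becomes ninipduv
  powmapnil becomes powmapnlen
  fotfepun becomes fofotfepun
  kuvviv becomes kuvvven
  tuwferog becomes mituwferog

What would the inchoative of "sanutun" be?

sasanutun

migewan and fotfepun both end in -n yet inflect differently (migewanim, fofotfepun), so the final letter is not what conditions the rule; the last vowel is.
"sanutun" has last vowel 'u'. The stems whose last vowel is 'u' (fotfepun → fofotfepun, nipduv → ninipduv, zokun → zozokun) repeat the first consonant+vowel as a prefix.
The other patterns: stems whose last vowel is 'a' add -im; stems whose last vowel is 'o' add the prefix mi-; stems whose last vowel is 'i' delete the last vowel and add -en.
So sanutun → sasanutun.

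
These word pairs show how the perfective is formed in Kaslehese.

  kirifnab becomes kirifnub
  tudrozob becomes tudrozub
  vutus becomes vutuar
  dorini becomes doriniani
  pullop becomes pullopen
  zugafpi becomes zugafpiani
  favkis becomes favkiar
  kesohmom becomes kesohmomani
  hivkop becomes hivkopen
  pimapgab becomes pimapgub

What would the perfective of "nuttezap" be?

nuttezapen

favkis and dorini both have last vowel 'i' yet inflect differently (favkiar, doriniani), so the last vowel is not what conditions the rule; the final letter is.
"nuttezap" ends in -p. The stems ending in -p (pullop → pullopen, hivkop → hivkopen) add -en.
So nuttezap → nuttezapen.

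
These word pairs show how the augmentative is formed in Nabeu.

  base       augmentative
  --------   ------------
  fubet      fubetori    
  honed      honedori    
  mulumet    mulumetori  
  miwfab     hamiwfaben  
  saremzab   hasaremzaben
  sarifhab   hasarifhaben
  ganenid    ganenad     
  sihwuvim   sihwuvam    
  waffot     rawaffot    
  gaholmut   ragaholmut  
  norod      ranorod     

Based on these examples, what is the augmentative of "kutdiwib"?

"kutdiwib" has last vowel 'i'. The stems whose last vowel is 'i' (ganenid → ganenad, sihwuvim → sihwuvam) change the last vowel to 'a'.
The other patterns: stems whose last vowel is 'e' add -ori; stems whose last vowel is 'a' add ha- … -en around the stem; stems whose last vowel is 'o' or 'u' add the prefix ra-.
So kutdiwib → kutdiwab.

kutdiwab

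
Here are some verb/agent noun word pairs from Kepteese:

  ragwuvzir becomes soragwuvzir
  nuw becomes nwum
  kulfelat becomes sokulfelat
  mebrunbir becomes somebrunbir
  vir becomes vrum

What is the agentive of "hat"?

vir and ragwuvzir both end in -r yet inflect differently (vrum, soragwuvzir), so the final letter is not what conditions the rule; the number of vowels is.
"hat" has 1 vowel. The stems with 1 vowel (nuw → nwum, vir → vrum) delete the last vowel and add -um.
The other pattern: stems with 3 vowels add the prefix so-.
So hat → htum.

htum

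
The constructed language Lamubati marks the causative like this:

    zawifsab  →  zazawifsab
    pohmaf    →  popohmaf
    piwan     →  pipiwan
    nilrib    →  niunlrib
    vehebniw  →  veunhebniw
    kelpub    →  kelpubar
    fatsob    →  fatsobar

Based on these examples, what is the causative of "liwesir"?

zawifsab and nilrib both end in -b yet inflect differently (zazawifsab, niunlrib), so the final letter is not what conditions the rule; the last vowel is.
"liwesir" has last vowel 'i'. The stems whose last vowel is 'i' (nilrib → niunlrib, vehebniw → veunhebniw) insert -un- after the first vowel.
The other patterns: stems whose last vowel is 'a' repeat the first consonant+vowel as a prefix; stems whose last vowel is 'o' or 'u' add -ar.
So liwesir → liunwesir.

liunwesir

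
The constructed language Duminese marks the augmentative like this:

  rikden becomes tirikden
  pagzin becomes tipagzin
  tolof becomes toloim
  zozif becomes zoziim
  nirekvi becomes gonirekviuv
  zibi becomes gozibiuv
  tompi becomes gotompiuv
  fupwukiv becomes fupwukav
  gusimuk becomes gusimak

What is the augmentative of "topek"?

pagzin and zozif both have last vowel 'i' yet inflect differently (tipagzin, zoziim), so the last vowel is not what conditions the rule; the final letter is.
"topek" ends in -k. The one such stem in the data (gusimuk → gusimak) changes the last vowel to 'a' (as does fupwukiv), so the same rule applies.
So topek → topak.

topak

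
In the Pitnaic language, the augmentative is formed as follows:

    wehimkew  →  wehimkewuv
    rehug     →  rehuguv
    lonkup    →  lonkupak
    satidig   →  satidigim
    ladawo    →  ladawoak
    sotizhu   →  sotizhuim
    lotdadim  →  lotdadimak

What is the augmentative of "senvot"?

satidig and rehug both end in -g yet inflect differently (satidigim, rehuguv), so the final letter is not what conditions the rule; the first letter is.
"senvot" begins with s-. The stems beginning with s- (sotizhu → sotizhuim, satidig → satidigim) add -im.
The other patterns: stems beginning with l- add -ak; stems beginning with r- or w- add -uv.
So senvot → senvotim.

senvotim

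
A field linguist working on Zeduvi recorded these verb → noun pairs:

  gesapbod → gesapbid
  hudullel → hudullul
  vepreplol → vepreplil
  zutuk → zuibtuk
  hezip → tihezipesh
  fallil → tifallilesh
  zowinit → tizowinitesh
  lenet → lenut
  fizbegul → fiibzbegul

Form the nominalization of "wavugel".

lenet and zowinit both end in -t yet inflect differently (lenut, tizowinitesh), so the final letter is not what conditions the rule; the last vowel is.
"wavugel" has last vowel 'e'. The stems whose last vowel is 'e' (lenet → lenut, hudullel → hudullul) change the last vowel to 'u'.
The other patterns: stems whose last vowel is 'i' add ti- … -esh around the stem; stems whose last vowel is 'o' change the last vowel to 'i'; stems whose last vowel is 'u' insert -ib- after the first vowel.
So wavugel → wavugul.

wavugul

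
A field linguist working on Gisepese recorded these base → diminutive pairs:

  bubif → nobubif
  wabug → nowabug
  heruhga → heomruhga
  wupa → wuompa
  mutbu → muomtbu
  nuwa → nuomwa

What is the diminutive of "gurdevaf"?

wabug and mutbu both have last vowel 'u' yet inflect differently (nowabug, muomtbu), so the last vowel is not what conditions the rule; whether the stem ends in a vowel or a consonant is.
"gurdevaf" ends in a consonant. The stems ending in a consonant (bubif → nobubif, wabug → nowabug) add the prefix no-.
The other pattern: stems ending in a vowel insert -om- after the first vowel.
So gurdevaf → nogurdevaf.

nogurdevaf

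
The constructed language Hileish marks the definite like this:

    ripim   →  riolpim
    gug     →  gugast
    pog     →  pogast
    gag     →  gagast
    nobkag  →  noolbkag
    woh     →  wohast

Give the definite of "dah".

dahast

gug and nobkag both end in -g yet inflect differently (gugast, noolbkag), so the final letter is not what conditions the rule; the number of vowels is.
"dah" has 1 vowel. The stems with 1 vowel (gug → gugast, woh → wohast, pog → pogast) add -ast.
The other pattern: stems with 2 vowels insert -ol- after the first vowel.
So dah → dahast.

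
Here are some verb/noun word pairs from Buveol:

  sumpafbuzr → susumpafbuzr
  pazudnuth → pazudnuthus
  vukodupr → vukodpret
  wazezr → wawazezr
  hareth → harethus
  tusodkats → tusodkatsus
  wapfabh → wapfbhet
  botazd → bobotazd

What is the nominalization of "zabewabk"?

"zabewabk" has second-to-last letter 'b'. The one such stem in the data (wapfabh → wapfbhet) deletes the last vowel and adds -et (as does vukodupr), so the same rule applies.
So zabewabk → zabewbket.

zabewbket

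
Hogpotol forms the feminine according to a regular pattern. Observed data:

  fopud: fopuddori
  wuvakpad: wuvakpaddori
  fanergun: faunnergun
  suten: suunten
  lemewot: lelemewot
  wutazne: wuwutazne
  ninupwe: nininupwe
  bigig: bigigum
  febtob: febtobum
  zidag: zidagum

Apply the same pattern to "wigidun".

fopud and fanergun both have last vowel 'u' yet inflect differently (fopuddori, faunnergun), so the last vowel is not what conditions the rule; the final letter is.
"wigidun" ends in -n. The stems ending in -n (fanergun → faunnergun, suten → suunten) insert -un- after the first vowel.
The other patterns: stems ending in -d double the final consonant and add -ori; stems ending in -e or -t repeat the first consonant+vowel as a prefix; stems ending in -b or -g add -um.
So wigidun → wiungidun.

wiungidun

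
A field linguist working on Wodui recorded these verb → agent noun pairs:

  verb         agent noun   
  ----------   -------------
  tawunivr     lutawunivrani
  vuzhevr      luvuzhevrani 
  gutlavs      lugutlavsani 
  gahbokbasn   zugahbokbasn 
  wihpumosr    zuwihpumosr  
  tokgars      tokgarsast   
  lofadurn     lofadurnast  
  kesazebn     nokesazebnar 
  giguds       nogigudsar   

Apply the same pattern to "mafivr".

lumafivrani

tawunivr and wihpumosr both end in -r yet inflect differently (lutawunivrani, zuwihpumosr), so the final letter is not what conditions the rule; the second-to-last letter is.
"mafivr" has second-to-last letter 'v'. The stems whose second-to-last letter is 'v' (tawunivr → lutawunivrani, vuzhevr → luvuzhevrani, gutlavs → lugutlavsani) add lu- … -ani around the stem.
The other patterns: stems whose second-to-last letter is 's' add the prefix zu-; stems whose second-to-last letter is 'r' add -ast; stems whose second-to-last letter is 'b' or 'd' add no- … -ar around the stem.
So mafivr → lumafivrani.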